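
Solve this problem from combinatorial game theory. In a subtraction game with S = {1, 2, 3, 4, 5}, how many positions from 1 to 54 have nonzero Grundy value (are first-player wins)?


Subtraction set S = {1, 2, 3, 4, 5}, so G(n) = n mod 6.
G(n) = 0 when n is a multiple of 6.
Multiples of 6 in [1, 54]: 9
N-positions (nonzero Grundy) = 54 - 9 = 45

45


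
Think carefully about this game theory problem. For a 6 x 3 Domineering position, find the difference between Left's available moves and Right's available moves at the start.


Board is 6 x 3 (rows x cols).
Left (vertical) placements: (rows-1) * cols = 5 * 3 = 15
Right (horizontal) placements: rows * (cols-1) = 6 * 2 = 12
Advantage = Left - Right = 15 - 12 = 3

3


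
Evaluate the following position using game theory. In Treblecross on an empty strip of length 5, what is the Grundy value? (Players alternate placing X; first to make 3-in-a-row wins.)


Treblecross: place X on empty cells; 3-in-a-row wins.
Playing within two cells of an existing X lets the opponent win at once, so sensible play treats the cells i-2..i+2 around each X as dead. The player left with no safe cell loses, so this is a normal-play take-away game on strips of safe cells.
Placing X at cell i (0-indexed) of a strip of k safe cells leaves independent strips of sizes max(0, i-2) and max(0, k-i-3). Hence G(k) = mex{ G(max(0,i-2)) XOR G(max(0,k-i-3)) : 0 <= i < k }, with G(0) = 0.
G(1): splits (0,0):0^0=0 -> mex({0}) = 1
G(2): splits (0,0):0^0=0 -> mex({0}) = 1
G(3): splits (0,0):0^0=0 -> mex({0}) = 1
G(4): splits (0,1):0^1=1 (0,0):0^0=0 -> mex({0, 1}) = 2
G(5): splits (0,2):0^1=1 (0,1):0^1=1 (0,0):0^0=0 -> mex({0, 1}) = 2
Therefore G(5) = 2.

2


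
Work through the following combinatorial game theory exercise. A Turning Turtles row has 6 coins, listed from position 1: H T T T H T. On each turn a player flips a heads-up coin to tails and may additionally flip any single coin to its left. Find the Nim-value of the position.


Coins: H T T T H T
Key fact: a single head at position k behaves exactly like a Nim heap of size k (turning it to T and optionally flipping a coin at j < k corresponds to moving the heap from k to j, or to 0), and heads combine as a disjunctive sum (two heads at the same place would cancel, matching j XOR j = 0). So the Nim-value is the XOR of the 1-indexed positions of the heads.
Face-up positions (1-indexed): [1, 5]
XOR 0 with 1: 0 XOR 1 = 1
XOR 1 with 5: 1 XOR 5 = 4
Nim-value = 4

4


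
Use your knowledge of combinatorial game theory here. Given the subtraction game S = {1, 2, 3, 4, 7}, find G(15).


The subtraction set is S = {1, 2, 3, 4, 7}.
G(k) = mex{ G(k - s) : s in S, s <= k }. We compute iteratively: G(0) = 0.
G(1) = mex({0}) = 1
G(2) = mex({0, 1}) = 2
G(3) = mex({0, 1, 2}) = 3
G(4) = mex({0, 1, 2, 3}) = 4
G(5) = mex({1, 2, 3, 4}) = 0
G(6) = mex({0, 2, 3, 4}) = 1
G(7) = mex({0, 1, 3, 4}) = 2
G(8) = mex({0, 1, 2, 4}) = 3
G(9) = mex({0, 1, 2, 3}) = 4
G(10) = mex({1, 2, 3, 4}) = 0
G(11) = mex({0, 2, 3, 4}) = 1
Observe that G(5)..G(11) = 0, 1, 2, 3, 4, 0, 1 repeats G(0)..G(6) = 0, 1, 2, 3, 4, 0, 1.
For k >= max(S) = 7, G(k) is determined by the previous 7 values G(k-7)..G(k-1); a window of 7 consecutive values has recurred shifted by 5, so by induction G(k + 5) = G(k) for all k >= 0: the sequence is periodic from the start with period 5.
One period: G(0..4) = 0, 1, 2, 3, 4.
15 mod 5 = 0, so G(15) = G(0) = 0.

0


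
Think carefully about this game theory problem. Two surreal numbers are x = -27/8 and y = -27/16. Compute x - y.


x = -27/8, y = -27/16
Converting to common denominator: 16
x = -54/16, y = -27/16
x - y = -27/8 - -27/16 = -27/16

-27/16


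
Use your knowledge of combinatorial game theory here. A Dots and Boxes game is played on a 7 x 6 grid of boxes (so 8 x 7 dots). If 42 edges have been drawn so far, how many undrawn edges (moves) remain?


Grid: 7 x 6 boxes, i.e. 8 rows and 7 columns of dots.
Horizontal edges: (rows + 1) * cols = 8 * 6 = 48
Vertical edges: rows * (cols + 1) = 7 * 7 = 49
Total edges: 48 + 49 = 97
Edges drawn: 42
Remaining: 97 - 42 = 55

55


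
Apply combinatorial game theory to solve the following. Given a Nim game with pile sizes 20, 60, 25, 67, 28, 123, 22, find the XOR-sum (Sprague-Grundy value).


We need the XOR (exclusive or) of all pile sizes.
After XOR-ing pile 1 (size 20): 0 XOR 20 = 20
After XOR-ing pile 2 (size 60): 20 XOR 60 = 40
After XOR-ing pile 3 (size 25): 40 XOR 25 = 49
After XOR-ing pile 4 (size 67): 49 XOR 67 = 114
After XOR-ing pile 5 (size 28): 114 XOR 28 = 110
After XOR-ing pile 6 (size 123): 110 XOR 123 = 21
After XOR-ing pile 7 (size 22): 21 XOR 22 = 3
The Nim-value of this position is 3.

3


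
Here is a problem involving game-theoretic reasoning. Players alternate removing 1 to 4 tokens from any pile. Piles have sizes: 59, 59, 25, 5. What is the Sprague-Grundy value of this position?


Subtraction set: {1, 2, 3, 4}
For this subtraction set, G(n) = n mod 5 (period = max + 1 = 5).
Pile 1 (size 59): G(59) = 59 mod 5 = 4
Pile 2 (size 59): G(59) = 59 mod 5 = 4
Pile 3 (size 25): G(25) = 25 mod 5 = 0
Pile 4 (size 5): G(5) = 5 mod 5 = 0
Total Grundy value = XOR of all: 4 XOR 4 XOR 0 XOR 0 = 0

0


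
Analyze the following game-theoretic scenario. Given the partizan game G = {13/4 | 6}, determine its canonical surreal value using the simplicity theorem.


Left options: {13/4}, max = 13/4
Right options: {6}, min = 6
All options are numbers and max(Left) < min(Right), so by the simplicity theorem the value is the simplest (earliest-born) number strictly between 13/4 and 6.
Integers 4 through 5 all lie strictly between 13/4 and 6.
Among integers, the simplest (lowest birthday = smallest |n|; 0 is born on day 0, +-n on day n) is 4.
No non-integer in the interval can be simpler: if x is a non-integer in the interval, then floor(x) or ceil(x) also lies in the interval (the interval contains an integer), and both are proper prefixes of x's sign expansion, i.e. born earlier. So the game value is 4.
Game value = 4

4


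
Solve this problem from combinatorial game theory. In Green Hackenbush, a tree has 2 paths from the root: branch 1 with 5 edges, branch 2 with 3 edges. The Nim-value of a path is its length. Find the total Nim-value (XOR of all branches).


The tree has 2 branches from the ground vertex.
In Green Hackenbush, the Nim-value of a simple path of length k is k.
Branch 1: length 5, Nim-value = 5
Branch 2: length 3, Nim-value = 3
Total Nim-value = XOR of all branch values:
0 XOR 5 = 5
5 XOR 3 = 6
Nim-value of the tree = 6

6


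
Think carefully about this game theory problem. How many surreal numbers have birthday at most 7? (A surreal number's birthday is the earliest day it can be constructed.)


Day 0: {|} = 0 is born. Count = 1.
Day n: the number of surreal numbers born by day n is 2^(n+1) - 1.
By day 0: 2^1 - 1 = 1
By day 1: 2^2 - 1 = 3
By day 2: 2^3 - 1 = 7
By day 3: 2^4 - 1 = 15
By day 4: 2^5 - 1 = 31
By day 5: 2^6 - 1 = 63
By day 6: 2^7 - 1 = 127
By day 7: 2^8 - 1 = 255
By day 7: 255 surreal numbers.

255


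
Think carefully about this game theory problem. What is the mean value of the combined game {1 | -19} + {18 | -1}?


G1 = {1 | -19}, G2 = {18 | -1}
Each is a switch {a | b} with numbers a > b; its mean value is (a + b)/2, and mean value is additive over game sums: m(G1 + G2) = m(G1) + m(G2).
Mean of G1 = (1 + (-19))/2 = -18/2 = -9
Mean of G2 = (18 + (-1))/2 = 17/2 = 17/2
Mean of G1 + G2 = -9 + 17/2 = -1/2

-1/2


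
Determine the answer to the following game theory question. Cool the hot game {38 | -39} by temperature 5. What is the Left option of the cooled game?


Original game: {38 | -39} (a switch {a | b} with a > b).
Cooling by t (for t below the temperature (a - b)/2 = 77/2) taxes each move by t: {a | b} cooled by t is {a - t | b + t}.
Cooling amount: t = 5
Cooled Left option: 38 - 5 = 33
Cooled Right option: -39 + 5 = -34
Cooled game: {33 | -34}
Left option = 33

33


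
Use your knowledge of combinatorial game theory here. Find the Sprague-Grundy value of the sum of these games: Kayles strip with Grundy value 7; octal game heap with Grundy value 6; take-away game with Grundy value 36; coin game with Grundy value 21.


By the Sprague-Grundy theorem, the Grundy value of a sum of games is the XOR of individual Grundy values.
Kayles strip: Grundy value = 7. Running XOR: 0 XOR 7 = 7
octal game heap: Grundy value = 6. Running XOR: 7 XOR 6 = 1
take-away game: Grundy value = 36. Running XOR: 1 XOR 36 = 37
coin game: Grundy value = 21. Running XOR: 37 XOR 21 = 48
The combined Grundy value is 48.

48


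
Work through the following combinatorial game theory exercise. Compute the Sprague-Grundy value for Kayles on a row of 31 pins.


Kayles: a move removes 1 or 2 adjacent pins from a contiguous row.
Removing pins from a row of k leaves two independent rows (a, b) with a + b = k - 1 (one pin) or a + b = k - 2 (two pins); an end removal gives a = 0.
By Sprague-Grundy, G(k) = mex{ G(a) XOR G(b) } over all these splits. G(0) = 0.
G(1): splits (0,0):0^0=0 -> mex({0}) = 1
G(2): splits (0,1):0^1=1 (0,0):0^0=0 -> mex({0, 1}) = 2
G(3): splits (0,2):0^2=2 (1,1):1^1=0 (0,1):0^1=1 -> mex({0, 1, 2}) = 3
G(4): splits (0,3):0^3=3 (1,2):1^2=3 (0,2):0^2=2 (1,1):1^1=0 -> mex({0, 2, 3}) = 1
G(5): splits (0,4):0^1=1 (1,3):1^3=2 (2,2):2^2=0 (0,3):0^3=3 (1,2):1^2=3 -> mex({0, 1, 2, 3}) = 4
G(6) = mex({0, 1, 2, 4}) = 3
G(7) = mex({0, 1, 3, 4, 5}) = 2
G(8) = mex({0, 2, 3, 5, 6}) = 1
G(9) = mex({0, 1, 2, 3, 6, 7}) = 4
G(10) = mex({0, 1, 3, 4, 5, 7}) = 2
G(11) = mex({0, 1, 2, 3, 4, 5}) = 6
G(12) = mex({0, 1, 2, 3, 5, 6, 7}) = 4
G(13) = mex({0, 2, 3, 4, 6, 7}) = 1
G(14) = mex({0, 1, 4, 5, 6, 7}) = 2
G(15) = mex({0, 1, 2, 3, 4, 5, 6}) = 7
G(16) = mex({0, 2, 3, 5, 6, 7}) = 1
G(17) = mex({0, 1, 2, 3, 5, 6, 7}) = 4
G(18) = mex({0, 1, 2, 4, 5, 6}) = 3
G(19) = mex({0, 1, 3, 4, 5, 7}) = 2
G(20) = mex({0, 2, 3, 4, 5, 6, 7}) = 1
G(21) = mex({0, 1, 2, 3, 5, 6, 7}) = 4
G(22) = mex({0, 1, 2, 3, 4, 5, 7}) = 6
G(23) = mex({0, 1, 2, 3, 4, 5, 6}) = 7
G(24) = mex({0, 1, 2, 3, 5, 6, 7}) = 4
G(25) = mex({0, 2, 3, 4, 6, 7}) = 1
G(26) = mex({0, 1, 3, 4, 5, 6, 7}) = 2
G(27) = mex({0, 1, 2, 3, 4, 5, 6, 7}) = 8
G(28) = mex({0, 1, 2, 3, 4, 6, 7, 8}) = 5
G(29) = mex({0, 1, 2, 3, 5, 6, 7, 8, 9}) = 4
G(30) = mex({0, 1, 2, 3, 4, 5, 6, 9, 10}) = 7
G(31) = mex({0, 1, 3, 4, 5, 7, 10, 11}) = 2
Therefore G(31) = 2.

2


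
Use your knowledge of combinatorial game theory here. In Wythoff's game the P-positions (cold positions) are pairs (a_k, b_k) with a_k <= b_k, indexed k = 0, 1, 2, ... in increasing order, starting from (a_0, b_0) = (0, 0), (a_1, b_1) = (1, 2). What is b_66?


By Wythoff's theorem, a_k = floor(k * phi) and b_k = floor(k * phi^2) = a_k + k, where phi = (1 + sqrt(5))/2 is the golden ratio.
phi = (1 + sqrt(5))/2 = 1.618034
phi^2 = phi + 1 = 2.618034
k = 66
k * phi^2 = 66 * 2.618034 = 172.790243
b_66 = floor(k * phi^2) = 172 (check: a_66 + k = 106 + 66 = 172)

172


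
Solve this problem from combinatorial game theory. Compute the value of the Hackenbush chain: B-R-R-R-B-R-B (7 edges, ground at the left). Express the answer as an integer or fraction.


Edges (from ground): B-R-R-R-B-R-B
By Berlekamp's sign-expansion rule, a Blue-Red Hackenbush stalk has the value of the surreal number whose sign sequence is the edge sequence with B -> + and R -> -.
Sign sequence: +---+-+
Trace the sign expansion in the surreal number tree, starting from 0:
Edge 1: B (sign +) -> bounds (0, +inf), value = 1
Edge 2: R (sign -) -> bounds (0, 1), value = 1/2
Edge 3: R (sign -) -> bounds (0, 1/2), value = 1/4
Edge 4: R (sign -) -> bounds (0, 1/4), value = 1/8
Edge 5: B (sign +) -> bounds (1/8, 1/4), value = 3/16
Edge 6: R (sign -) -> bounds (1/8, 3/16), value = 5/32
Edge 7: B (sign +) -> bounds (5/32, 3/16), value = 11/64
Game value = 11/64

11/64


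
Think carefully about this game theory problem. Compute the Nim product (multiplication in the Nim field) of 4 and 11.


Nim multiplication is bilinear over XOR: (u XOR v) * w = (u*w) XOR (v*w).
So we split each operand into its bit components and XOR the pairwise Nim products.
4 = 4 (as XOR of powers of 2).
11 = 1 + 2 + 8 (as XOR of powers of 2).
Using the standard Nim-product table on single bits:
  2*2 = 3,   2*4 = 8,   2*8 = 12,
  4*4 = 6,   4*8 = 11,  8*8 = 13,
and  1*x = x (identity), k*l = l*k (commutative).
Pairwise Nim products:
  4 * 1 = 4
  4 * 2 = 8
  4 * 8 = 11
XOR them: 4 XOR 8 XOR 11 = 7.
Result: 4 * 11 = 7 (in Nim).

7


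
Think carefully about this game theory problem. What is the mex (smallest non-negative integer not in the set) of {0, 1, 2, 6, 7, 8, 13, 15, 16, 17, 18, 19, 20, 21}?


Set = {0, 1, 2, 6, 7, 8, 13, 15, 16, 17, 18, 19, 20, 21}
0 is in the set.
1 is in the set.
2 is in the set.
3 is NOT in the set. This is the mex.
mex = 3

3


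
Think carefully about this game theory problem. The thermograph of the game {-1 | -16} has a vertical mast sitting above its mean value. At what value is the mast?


Game = {-1 | -16}, a switch {a | b} with numbers a > b.
Its thermograph has left wall a - t and right wall b + t, which meet at t = (a - b)/2, where both equal (a + b)/2. So the mast (mean value) is at (a + b)/2.
Mean = (-1 + (-16))/2 = -17/2 = -17/2

-17/2


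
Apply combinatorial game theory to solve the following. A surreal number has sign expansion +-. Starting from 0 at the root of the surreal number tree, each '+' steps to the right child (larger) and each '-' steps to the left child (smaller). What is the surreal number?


Sign expansion: +-
Rule: track bounds (lo, hi), initially (-inf, +inf). On '+', the current value becomes lo and we move to the simplest number in (value, hi): value + 1 if hi = +inf, otherwise the midpoint (value + hi)/2. On '-', the current value becomes hi and we move to value - 1 if lo = -inf, otherwise the midpoint (lo + value)/2.
Start at 0.
Step 1: sign = +, move right. Bounds: (0, +inf). Value = 1
Step 2: sign = -, move left. Bounds: (0, 1). Value = 1/2
The surreal number with sign expansion +- is 1/2.

1/2


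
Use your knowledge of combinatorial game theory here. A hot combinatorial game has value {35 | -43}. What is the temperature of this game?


The game is {35 | -43}, a switch {a | b} with numbers a > b.
Cooling {a | b} by t gives {a - t | b + t}, which stops being hot when a - t = b + t, i.e. at t = (a - b)/2. So the temperature of a switch is (a - b)/2.
Temperature = (Left option - Right option) / 2
= (35 - (-43)) / 2
= 78 / 2
= 39

39


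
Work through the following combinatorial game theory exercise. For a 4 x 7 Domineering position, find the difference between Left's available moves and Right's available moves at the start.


Board is 4 x 7 (rows x cols).
Left (vertical) placements: (rows-1) * cols = 3 * 7 = 21
Right (horizontal) placements: rows * (cols-1) = 4 * 6 = 24
Advantage = Left - Right = 21 - 24 = -3

-3


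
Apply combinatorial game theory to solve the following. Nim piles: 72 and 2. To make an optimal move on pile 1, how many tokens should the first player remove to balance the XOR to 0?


Piles: 72 and 2
Current XOR: 72 XOR 2 = 74 (non-zero, so this is an N-position).
To make the XOR zero, we need to find a move that balances the piles.
For pile 1 (size 72): target = 72 XOR 74 = 2
We reduce pile 1 from 72 to 2.
Tokens removed: 72 - 2 = 70
Verification: 2 XOR 2 = 0

70


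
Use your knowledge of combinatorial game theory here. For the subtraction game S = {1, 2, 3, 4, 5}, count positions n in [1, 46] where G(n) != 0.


Subtraction set S = {1, 2, 3, 4, 5}, so G(n) = n mod 6.
G(n) = 0 when n is a multiple of 6.
Multiples of 6 in [1, 46]: 7
N-positions (nonzero Grundy) = 46 - 7 = 39

39


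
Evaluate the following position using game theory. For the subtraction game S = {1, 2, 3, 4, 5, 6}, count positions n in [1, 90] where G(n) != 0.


Subtraction set S = {1, 2, 3, 4, 5, 6}, so G(n) = n mod 7.
G(n) = 0 when n is a multiple of 7.
Multiples of 7 in [1, 90]: 12
N-positions (nonzero Grundy) = 90 - 12 = 78

78


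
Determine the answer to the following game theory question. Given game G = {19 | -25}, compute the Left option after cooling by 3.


Original game: {19 | -25} (a switch {a | b} with a > b).
Cooling by t (for t below the temperature (a - b)/2 = 22) taxes each move by t: {a | b} cooled by t is {a - t | b + t}.
Cooling amount: t = 3
Cooled Left option: 19 - 3 = 16
Cooled Right option: -25 + 3 = -22
Cooled game: {16 | -22}
Left option = 16

16


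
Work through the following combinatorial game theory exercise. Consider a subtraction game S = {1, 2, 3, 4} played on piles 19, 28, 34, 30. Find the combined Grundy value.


Subtraction set: {1, 2, 3, 4}
For this subtraction set, G(n) = n mod 5 (period = max + 1 = 5).
Pile 1 (size 19): G(19) = 19 mod 5 = 4
Pile 2 (size 28): G(28) = 28 mod 5 = 3
Pile 3 (size 34): G(34) = 34 mod 5 = 4
Pile 4 (size 30): G(30) = 30 mod 5 = 0
Total Grundy value = XOR of all: 4 XOR 3 XOR 4 XOR 0 = 3

3


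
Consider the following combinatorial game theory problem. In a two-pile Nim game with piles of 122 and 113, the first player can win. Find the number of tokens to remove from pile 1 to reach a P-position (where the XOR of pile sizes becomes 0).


Piles: 122 and 113
Current XOR: 122 XOR 113 = 11 (non-zero, so this is an N-position).
To make the XOR zero, we need to find a move that balances the piles.
For pile 1 (size 122): target = 122 XOR 11 = 113
We reduce pile 1 from 122 to 113.
Tokens removed: 122 - 113 = 9
Verification: 113 XOR 113 = 0

9


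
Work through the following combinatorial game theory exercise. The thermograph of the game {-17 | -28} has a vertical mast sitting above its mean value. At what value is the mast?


Game = {-17 | -28}, a switch {a | b} with numbers a > b.
Its thermograph has left wall a - t and right wall b + t, which meet at t = (a - b)/2, where both equal (a + b)/2. So the mast (mean value) is at (a + b)/2.
Mean = (-17 + (-28))/2 = -45/2 = -45/2

-45/2


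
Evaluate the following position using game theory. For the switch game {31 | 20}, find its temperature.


The game is {31 | 20}, a switch {a | b} with numbers a > b.
Cooling {a | b} by t gives {a - t | b + t}, which stops being hot when a - t = b + t, i.e. at t = (a - b)/2. So the temperature of a switch is (a - b)/2.
Temperature = (Left option - Right option) / 2
= (31 - (20)) / 2
= 11 / 2
= 11/2

11/2


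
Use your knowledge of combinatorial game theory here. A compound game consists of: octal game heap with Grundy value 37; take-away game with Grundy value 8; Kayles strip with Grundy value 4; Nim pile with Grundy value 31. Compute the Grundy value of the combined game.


By the Sprague-Grundy theorem, the Grundy value of a sum of games is the XOR of individual Grundy values.
octal game heap: Grundy value = 37. Running XOR: 0 XOR 37 = 37
take-away game: Grundy value = 8. Running XOR: 37 XOR 8 = 45
Kayles strip: Grundy value = 4. Running XOR: 45 XOR 4 = 41
Nim pile: Grundy value = 31. Running XOR: 41 XOR 31 = 54
The combined Grundy value is 54.

54


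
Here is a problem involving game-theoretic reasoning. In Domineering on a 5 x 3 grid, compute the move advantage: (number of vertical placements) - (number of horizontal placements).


Board is 5 x 3 (rows x cols).
Left (vertical) placements: (rows-1) * cols = 4 * 3 = 12
Right (horizontal) placements: rows * (cols-1) = 5 * 2 = 10
Advantage = Left - Right = 12 - 10 = 2

2


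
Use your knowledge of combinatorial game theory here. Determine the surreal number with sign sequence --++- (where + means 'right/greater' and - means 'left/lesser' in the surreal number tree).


Sign expansion: --++-
Rule: track bounds (lo, hi), initially (-inf, +inf). On '+', the current value becomes lo and we move to the simplest number in (value, hi): value + 1 if hi = +inf, otherwise the midpoint (value + hi)/2. On '-', the current value becomes hi and we move to value - 1 if lo = -inf, otherwise the midpoint (lo + value)/2.
Start at 0.
Step 1: sign = -, move left. Bounds: (-inf, 0). Value = -1
Step 2: sign = -, move left. Bounds: (-inf, -1). Value = -2
Step 3: sign = +, move right. Bounds: (-2, -1). Value = -3/2
Step 4: sign = +, move right. Bounds: (-3/2, -1). Value = -5/4
Step 5: sign = -, move left. Bounds: (-3/2, -5/4). Value = -11/8
The surreal number with sign expansion --++- is -11/8.

-11/8


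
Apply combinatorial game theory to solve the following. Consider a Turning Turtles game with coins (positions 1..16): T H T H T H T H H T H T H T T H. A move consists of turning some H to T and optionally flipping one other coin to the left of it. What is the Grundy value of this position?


Coins: T H T H T H T H H T H T H T T H
Key fact: a single head at position k behaves exactly like a Nim heap of size k (turning it to T and optionally flipping a coin at j < k corresponds to moving the heap from k to j, or to 0), and heads combine as a disjunctive sum (two heads at the same place would cancel, matching j XOR j = 0). So the Nim-value is the XOR of the 1-indexed positions of the heads.
Face-up positions (1-indexed): [2, 4, 6, 8, 9, 11, 13, 16]
XOR 0 with 2: 0 XOR 2 = 2
XOR 2 with 4: 2 XOR 4 = 6
XOR 6 with 6: 6 XOR 6 = 0
XOR 0 with 8: 0 XOR 8 = 8
XOR 8 with 9: 8 XOR 9 = 1
XOR 1 with 11: 1 XOR 11 = 10
XOR 10 with 13: 10 XOR 13 = 7
XOR 7 with 16: 7 XOR 16 = 23
Nim-value = 23

23


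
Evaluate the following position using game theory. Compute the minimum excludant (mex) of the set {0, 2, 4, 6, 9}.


Set = {0, 2, 4, 6, 9}
0 is in the set.
1 is NOT in the set. This is the mex.
mex = 1

1


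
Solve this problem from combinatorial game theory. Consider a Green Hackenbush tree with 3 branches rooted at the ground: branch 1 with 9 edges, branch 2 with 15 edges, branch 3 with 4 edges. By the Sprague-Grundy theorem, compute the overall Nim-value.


The tree has 3 branches from the ground vertex.
In Green Hackenbush, the Nim-value of a simple path of length k is k.
Branch 1: length 9, Nim-value = 9
Branch 2: length 15, Nim-value = 15
Branch 3: length 4, Nim-value = 4
Total Nim-value = XOR of all branch values:
0 XOR 9 = 9
9 XOR 15 = 6
6 XOR 4 = 2
Nim-value of the tree = 2

2


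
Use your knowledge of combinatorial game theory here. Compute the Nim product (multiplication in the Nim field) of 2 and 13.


Nim multiplication is bilinear over XOR: (u XOR v) * w = (u*w) XOR (v*w).
So we split each operand into its bit components and XOR the pairwise Nim products.
2 = 2 (as XOR of powers of 2).
13 = 1 + 4 + 8 (as XOR of powers of 2).
Using the standard Nim-product table on single bits:
  2*2 = 3,   2*4 = 8,   2*8 = 12,
  4*4 = 6,   4*8 = 11,  8*8 = 13,
and  1*x = x (identity), k*l = l*k (commutative).
Pairwise Nim products:
  2 * 1 = 2
  2 * 4 = 8
  2 * 8 = 12
XOR them: 2 XOR 8 XOR 12 = 6.
Result: 2 * 13 = 6 (in Nim).

6


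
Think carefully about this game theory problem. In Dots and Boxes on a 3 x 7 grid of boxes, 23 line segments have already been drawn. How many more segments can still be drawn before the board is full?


Grid: 3 x 7 boxes, i.e. 4 rows and 8 columns of dots.
Horizontal edges: (rows + 1) * cols = 4 * 7 = 28
Vertical edges: rows * (cols + 1) = 3 * 8 = 24
Total edges: 28 + 24 = 52
Edges drawn: 23
Remaining: 52 - 23 = 29

29


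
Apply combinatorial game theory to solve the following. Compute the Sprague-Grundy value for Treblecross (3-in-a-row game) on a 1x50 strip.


Treblecross: place X on empty cells; 3-in-a-row wins.
Playing within two cells of an existing X lets the opponent win at once, so sensible play treats the cells i-2..i+2 around each X as dead. The player left with no safe cell loses, so this is a normal-play take-away game on strips of safe cells.
Placing X at cell i (0-indexed) of a strip of k safe cells leaves independent strips of sizes max(0, i-2) and max(0, k-i-3). Hence G(k) = mex{ G(max(0,i-2)) XOR G(max(0,k-i-3)) : 0 <= i < k }, with G(0) = 0.
G(1): splits (0,0):0^0=0 -> mex({0}) = 1
G(2): splits (0,0):0^0=0 -> mex({0}) = 1
G(3): splits (0,0):0^0=0 -> mex({0}) = 1
G(4): splits (0,1):0^1=1 (0,0):0^0=0 -> mex({0, 1}) = 2
G(5): splits (0,2):0^1=1 (0,1):0^1=1 (0,0):0^0=0 -> mex({0, 1}) = 2
G(6) = mex({1}) = 0
G(7) = mex({0, 1, 2}) = 3
G(8) = mex({0, 1, 2}) = 3
G(9) = mex({0, 2}) = 1
G(10) = mex({0, 2, 3}) = 1
G(11) = mex({0, 3}) = 1
G(12) = mex({1, 3}) = 0
G(13) = mex({0, 1, 2, 3}) = 4
G(14) = mex({0, 1, 2}) = 3
G(15) = mex({0, 1, 2}) = 3
G(16) = mex({0, 1, 2, 4}) = 3
G(17) = mex({0, 1, 3, 4}) = 2
G(18) = mex({0, 1, 3, 4}) = 2
G(19) = mex({0, 1, 3, 5}) = 2
G(20) = mex({0, 1, 2, 3, 5}) = 4
G(21) = mex({0, 1, 2, 3, 5}) = 4
G(22) = mex({1, 2, 6}) = 0
G(23) = mex({0, 1, 2, 3, 4, 6}) = 5
G(24) = mex({0, 1, 2, 3, 4}) = 5
G(25) = mex({0, 1, 3, 4, 7}) = 2
G(26) = mex({0, 1, 3, 4, 5, 7}) = 2
G(27) = mex({0, 1, 3, 5}) = 2
G(28) = mex({0, 1, 2, 5}) = 3
G(29) = mex({0, 1, 2, 4, 5, 6}) = 3
G(30) = mex({1, 2, 4, 6}) = 0
G(31) = mex({0, 1, 2, 3, 4, 6}) = 5
G(32) = mex({1, 2, 3, 4, 7}) = 0
G(33) = mex({0, 3, 7}) = 1
G(34) = mex({0, 2, 3, 5, 7}) = 1
G(35) = mex({0, 2, 3, 5, 6}) = 1
G(36) = mex({0, 1, 2, 5, 6}) = 3
G(37) = mex({0, 1, 2, 4, 5, 6}) = 3
G(38) = mex({0, 1, 2, 4}) = 3
G(39) = mex({0, 1, 2, 3, 4, 7}) = 5
G(40) = mex({0, 1, 2, 3, 4, 5, 7}) = 6
G(41) = mex({0, 1, 2, 3, 5, 7}) = 4
G(42) = mex({0, 1, 2, 3, 5, 6, 7}) = 4
G(43) = mex({0, 2, 3, 5, 6}) = 1
G(44) = mex({1, 2, 3, 4, 5, 6}) = 0
G(45) = mex({0, 1, 2, 3, 4, 6, 7}) = 5
G(46) = mex({0, 1, 2, 3, 4, 7}) = 5
G(47) = mex({0, 1, 2, 3, 4, 5, 7}) = 6
G(48) = mex({0, 1, 2, 3, 4, 5, 7}) = 6
G(49) = mex({0, 1, 3, 4, 5, 7}) = 2
G(50) = mex({0, 1, 2, 3, 4, 5, 6}) = 7
Therefore G(50) = 7.

7


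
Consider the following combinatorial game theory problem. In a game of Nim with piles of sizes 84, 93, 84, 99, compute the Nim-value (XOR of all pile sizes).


We need the XOR (exclusive or) of all pile sizes.
After XOR-ing pile 1 (size 84): 0 XOR 84 = 84
After XOR-ing pile 2 (size 93): 84 XOR 93 = 9
After XOR-ing pile 3 (size 84): 9 XOR 84 = 93
After XOR-ing pile 4 (size 99): 93 XOR 99 = 62
The Nim-value of this position is 62.

62


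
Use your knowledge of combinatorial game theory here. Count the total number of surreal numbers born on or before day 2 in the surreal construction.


Day 0: {|} = 0 is born. Count = 1.
Day n: the number of surreal numbers born by day n is 2^(n+1) - 1.
By day 0: 2^1 - 1 = 1
By day 1: 2^2 - 1 = 3
By day 2: 2^3 - 1 = 7
By day 2: 7 surreal numbers.

7


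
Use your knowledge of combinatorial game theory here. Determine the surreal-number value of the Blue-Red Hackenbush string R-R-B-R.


Edges (from ground): R-R-B-R
By Berlekamp's sign-expansion rule, a Blue-Red Hackenbush stalk has the value of the surreal number whose sign sequence is the edge sequence with B -> + and R -> -.
Sign sequence: --+-
Trace the sign expansion in the surreal number tree, starting from 0:
Edge 1: R (sign -) -> bounds (-inf, 0), value = -1
Edge 2: R (sign -) -> bounds (-inf, -1), value = -2
Edge 3: B (sign +) -> bounds (-2, -1), value = -3/2
Edge 4: R (sign -) -> bounds (-2, -3/2), value = -7/4
Game value = -7/4

-7/4


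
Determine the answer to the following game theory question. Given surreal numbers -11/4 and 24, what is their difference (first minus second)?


x = -11/4, y = 24
Converting to common denominator: 4
x = -11/4, y = 96/4
x - y = -11/4 - 24 = -107/4

-107/4


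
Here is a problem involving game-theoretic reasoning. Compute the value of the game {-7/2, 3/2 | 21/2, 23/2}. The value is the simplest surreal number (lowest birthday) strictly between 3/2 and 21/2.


Left options: {-7/2, 3/2}, max = 3/2
Right options: {21/2, 23/2}, min = 21/2
All options are numbers and max(Left) < min(Right), so by the simplicity theorem the value is the simplest (earliest-born) number strictly between 3/2 and 21/2.
Integers 2 through 10 all lie strictly between 3/2 and 21/2.
Among integers, the simplest (lowest birthday = smallest |n|; 0 is born on day 0, +-n on day n) is 2.
No non-integer in the interval can be simpler: if x is a non-integer in the interval, then floor(x) or ceil(x) also lies in the interval (the interval contains an integer), and both are proper prefixes of x's sign expansion, i.e. born earlier. So the game value is 2.
Game value = 2

2


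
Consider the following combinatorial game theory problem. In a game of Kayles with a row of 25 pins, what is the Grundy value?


Kayles: a move removes 1 or 2 adjacent pins from a contiguous row.
Removing pins from a row of k leaves two independent rows (a, b) with a + b = k - 1 (one pin) or a + b = k - 2 (two pins); an end removal gives a = 0.
By Sprague-Grundy, G(k) = mex{ G(a) XOR G(b) } over all these splits. G(0) = 0.
G(1): splits (0,0):0^0=0 -> mex({0}) = 1
G(2): splits (0,1):0^1=1 (0,0):0^0=0 -> mex({0, 1}) = 2
G(3): splits (0,2):0^2=2 (1,1):1^1=0 (0,1):0^1=1 -> mex({0, 1, 2}) = 3
G(4): splits (0,3):0^3=3 (1,2):1^2=3 (0,2):0^2=2 (1,1):1^1=0 -> mex({0, 2, 3}) = 1
G(5): splits (0,4):0^1=1 (1,3):1^3=2 (2,2):2^2=0 (0,3):0^3=3 (1,2):1^2=3 -> mex({0, 1, 2, 3}) = 4
G(6) = mex({0, 1, 2, 4}) = 3
G(7) = mex({0, 1, 3, 4, 5}) = 2
G(8) = mex({0, 2, 3, 5, 6}) = 1
G(9) = mex({0, 1, 2, 3, 6, 7}) = 4
G(10) = mex({0, 1, 3, 4, 5, 7}) = 2
G(11) = mex({0, 1, 2, 3, 4, 5}) = 6
G(12) = mex({0, 1, 2, 3, 5, 6, 7}) = 4
G(13) = mex({0, 2, 3, 4, 6, 7}) = 1
G(14) = mex({0, 1, 4, 5, 6, 7}) = 2
G(15) = mex({0, 1, 2, 3, 4, 5, 6}) = 7
G(16) = mex({0, 2, 3, 5, 6, 7}) = 1
G(17) = mex({0, 1, 2, 3, 5, 6, 7}) = 4
G(18) = mex({0, 1, 2, 4, 5, 6}) = 3
G(19) = mex({0, 1, 3, 4, 5, 7}) = 2
G(20) = mex({0, 2, 3, 4, 5, 6, 7}) = 1
G(21) = mex({0, 1, 2, 3, 5, 6, 7}) = 4
G(22) = mex({0, 1, 2, 3, 4, 5, 7}) = 6
G(23) = mex({0, 1, 2, 3, 4, 5, 6}) = 7
G(24) = mex({0, 1, 2, 3, 5, 6, 7}) = 4
G(25) = mex({0, 2, 3, 4, 6, 7}) = 1
Therefore G(25) = 1.

1


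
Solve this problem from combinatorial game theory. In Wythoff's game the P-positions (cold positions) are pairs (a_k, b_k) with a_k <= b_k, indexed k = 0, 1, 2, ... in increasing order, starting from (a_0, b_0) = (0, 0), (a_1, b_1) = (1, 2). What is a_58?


By Wythoff's theorem, a_k = floor(k * phi) and b_k = floor(k * phi^2) = a_k + k, where phi = (1 + sqrt(5))/2 is the golden ratio.
phi = (1 + sqrt(5))/2 = 1.618034
k = 58
k * phi = 58 * 1.618034 = 93.845971
a_58 = floor(k * phi) = 93

93


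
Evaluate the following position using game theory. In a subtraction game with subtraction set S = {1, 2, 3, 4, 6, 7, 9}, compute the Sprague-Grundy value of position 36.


The subtraction set is S = {1, 2, 3, 4, 6, 7, 9}.
G(k) = mex{ G(k - s) : s in S, s <= k }. We compute iteratively: G(0) = 0.
G(1) = mex({0}) = 1
G(2) = mex({0, 1}) = 2
G(3) = mex({0, 1, 2}) = 3
G(4) = mex({0, 1, 2, 3}) = 4
G(5) = mex({1, 2, 3, 4}) = 0
G(6) = mex({0, 2, 3, 4}) = 1
G(7) = mex({0, 1, 3, 4}) = 2
G(8) = mex({0, 1, 2, 4}) = 3
G(9) = mex({0, 1, 2, 3}) = 4
G(10) = mex({1, 2, 3, 4}) = 0
G(11) = mex({0, 2, 3, 4}) = 1
G(12) = mex({0, 1, 3, 4}) = 2
G(13) = mex({0, 1, 2, 4}) = 3
Observe that G(5)..G(13) = 0, 1, 2, 3, 4, 0, 1, 2, 3 repeats G(0)..G(8) = 0, 1, 2, 3, 4, 0, 1, 2, 3.
For k >= max(S) = 9, G(k) is determined by the previous 9 values G(k-9)..G(k-1); a window of 9 consecutive values has recurred shifted by 5, so by induction G(k + 5) = G(k) for all k >= 0: the sequence is periodic from the start with period 5.
One period: G(0..4) = 0, 1, 2, 3, 4.
36 mod 5 = 1, so G(36) = G(1) = 1.

1


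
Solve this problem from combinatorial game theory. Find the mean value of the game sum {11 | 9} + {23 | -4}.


G1 = {11 | 9}, G2 = {23 | -4}
Each is a switch {a | b} with numbers a > b; its mean value is (a + b)/2, and mean value is additive over game sums: m(G1 + G2) = m(G1) + m(G2).
Mean of G1 = (11 + (9))/2 = 20/2 = 10
Mean of G2 = (23 + (-4))/2 = 19/2 = 19/2
Mean of G1 + G2 = 10 + 19/2 = 39/2

39/2


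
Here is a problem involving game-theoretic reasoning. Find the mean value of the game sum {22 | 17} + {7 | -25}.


G1 = {22 | 17}, G2 = {7 | -25}
Each is a switch {a | b} with numbers a > b; its mean value is (a + b)/2, and mean value is additive over game sums: m(G1 + G2) = m(G1) + m(G2).
Mean of G1 = (22 + (17))/2 = 39/2 = 39/2
Mean of G2 = (7 + (-25))/2 = -18/2 = -9
Mean of G1 + G2 = 39/2 + -9 = 21/2

21/2


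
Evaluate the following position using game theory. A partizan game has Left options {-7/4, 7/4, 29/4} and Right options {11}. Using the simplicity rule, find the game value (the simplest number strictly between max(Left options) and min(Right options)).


Left options: {-7/4, 7/4, 29/4}, max = 29/4
Right options: {11}, min = 11
All options are numbers and max(Left) < min(Right), so by the simplicity theorem the value is the simplest (earliest-born) number strictly between 29/4 and 11.
Integers 8 through 10 all lie strictly between 29/4 and 11.
Among integers, the simplest (lowest birthday = smallest |n|; 0 is born on day 0, +-n on day n) is 8.
No non-integer in the interval can be simpler: if x is a non-integer in the interval, then floor(x) or ceil(x) also lies in the interval (the interval contains an integer), and both are proper prefixes of x's sign expansion, i.e. born earlier. So the game value is 8.
Game value = 8

8


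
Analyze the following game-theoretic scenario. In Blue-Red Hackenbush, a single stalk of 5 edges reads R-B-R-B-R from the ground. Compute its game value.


Edges (from ground): R-B-R-B-R
By Berlekamp's sign-expansion rule, a Blue-Red Hackenbush stalk has the value of the surreal number whose sign sequence is the edge sequence with B -> + and R -> -.
Sign sequence: -+-+-
Trace the sign expansion in the surreal number tree, starting from 0:
Edge 1: R (sign -) -> bounds (-inf, 0), value = -1
Edge 2: B (sign +) -> bounds (-1, 0), value = -1/2
Edge 3: R (sign -) -> bounds (-1, -1/2), value = -3/4
Edge 4: B (sign +) -> bounds (-3/4, -1/2), value = -5/8
Edge 5: R (sign -) -> bounds (-3/4, -5/8), value = -11/16
Game value = -11/16

-11/16


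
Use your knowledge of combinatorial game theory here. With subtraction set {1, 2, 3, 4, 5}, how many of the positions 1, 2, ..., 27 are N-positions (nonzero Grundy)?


Subtraction set S = {1, 2, 3, 4, 5}, so G(n) = n mod 6.
G(n) = 0 when n is a multiple of 6.
Multiples of 6 in [1, 27]: 4
N-positions (nonzero Grundy) = 27 - 4 = 23

23


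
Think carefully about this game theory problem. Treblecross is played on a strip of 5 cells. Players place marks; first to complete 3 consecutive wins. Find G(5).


Treblecross: place X on empty cells; 3-in-a-row wins.
Playing within two cells of an existing X lets the opponent win at once, so sensible play treats the cells i-2..i+2 around each X as dead. The player left with no safe cell loses, so this is a normal-play take-away game on strips of safe cells.
Placing X at cell i (0-indexed) of a strip of k safe cells leaves independent strips of sizes max(0, i-2) and max(0, k-i-3). Hence G(k) = mex{ G(max(0,i-2)) XOR G(max(0,k-i-3)) : 0 <= i < k }, with G(0) = 0.
G(1): splits (0,0):0^0=0 -> mex({0}) = 1
G(2): splits (0,0):0^0=0 -> mex({0}) = 1
G(3): splits (0,0):0^0=0 -> mex({0}) = 1
G(4): splits (0,1):0^1=1 (0,0):0^0=0 -> mex({0, 1}) = 2
G(5): splits (0,2):0^1=1 (0,1):0^1=1 (0,0):0^0=0 -> mex({0, 1}) = 2
Therefore G(5) = 2.

2


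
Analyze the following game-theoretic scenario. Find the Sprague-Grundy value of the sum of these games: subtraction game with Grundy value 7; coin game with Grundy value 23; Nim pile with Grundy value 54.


By the Sprague-Grundy theorem, the Grundy value of a sum of games is the XOR of individual Grundy values.
subtraction game: Grundy value = 7. Running XOR: 0 XOR 7 = 7
coin game: Grundy value = 23. Running XOR: 7 XOR 23 = 16
Nim pile: Grundy value = 54. Running XOR: 16 XOR 54 = 38
The combined Grundy value is 38.

38


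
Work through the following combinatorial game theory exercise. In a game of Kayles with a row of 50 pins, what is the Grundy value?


Kayles: a move removes 1 or 2 adjacent pins from a contiguous row.
Removing pins from a row of k leaves two independent rows (a, b) with a + b = k - 1 (one pin) or a + b = k - 2 (two pins); an end removal gives a = 0.
By Sprague-Grundy, G(k) = mex{ G(a) XOR G(b) } over all these splits. G(0) = 0.
G(1): splits (0,0):0^0=0 -> mex({0}) = 1
G(2): splits (0,1):0^1=1 (0,0):0^0=0 -> mex({0, 1}) = 2
G(3): splits (0,2):0^2=2 (1,1):1^1=0 (0,1):0^1=1 -> mex({0, 1, 2}) = 3
G(4): splits (0,3):0^3=3 (1,2):1^2=3 (0,2):0^2=2 (1,1):1^1=0 -> mex({0, 2, 3}) = 1
G(5): splits (0,4):0^1=1 (1,3):1^3=2 (2,2):2^2=0 (0,3):0^3=3 (1,2):1^2=3 -> mex({0, 1, 2, 3}) = 4
G(6) = mex({0, 1, 2, 4}) = 3
G(7) = mex({0, 1, 3, 4, 5}) = 2
G(8) = mex({0, 2, 3, 5, 6}) = 1
G(9) = mex({0, 1, 2, 3, 6, 7}) = 4
G(10) = mex({0, 1, 3, 4, 5, 7}) = 2
G(11) = mex({0, 1, 2, 3, 4, 5}) = 6
G(12) = mex({0, 1, 2, 3, 5, 6, 7}) = 4
G(13) = mex({0, 2, 3, 4, 6, 7}) = 1
G(14) = mex({0, 1, 4, 5, 6, 7}) = 2
G(15) = mex({0, 1, 2, 3, 4, 5, 6}) = 7
G(16) = mex({0, 2, 3, 5, 6, 7}) = 1
G(17) = mex({0, 1, 2, 3, 5, 6, 7}) = 4
G(18) = mex({0, 1, 2, 4, 5, 6}) = 3
G(19) = mex({0, 1, 3, 4, 5, 7}) = 2
G(20) = mex({0, 2, 3, 4, 5, 6, 7}) = 1
G(21) = mex({0, 1, 2, 3, 5, 6, 7}) = 4
G(22) = mex({0, 1, 2, 3, 4, 5, 7}) = 6
G(23) = mex({0, 1, 2, 3, 4, 5, 6}) = 7
G(24) = mex({0, 1, 2, 3, 5, 6, 7}) = 4
G(25) = mex({0, 2, 3, 4, 6, 7}) = 1
G(26) = mex({0, 1, 3, 4, 5, 6, 7}) = 2
G(27) = mex({0, 1, 2, 3, 4, 5, 6, 7}) = 8
G(28) = mex({0, 1, 2, 3, 4, 6, 7, 8}) = 5
G(29) = mex({0, 1, 2, 3, 5, 6, 7, 8, 9}) = 4
G(30) = mex({0, 1, 2, 3, 4, 5, 6, 9, 10}) = 7
G(31) = mex({0, 1, 3, 4, 5, 7, 10, 11}) = 2
G(32) = mex({0, 2, 3, 4, 5, 6, 7, 9, 11}) = 1
G(33) = mex({0, 1, 2, 3, 4, 5, 6, 7, 9, 12}) = 8
G(34) = mex({0, 1, 2, 3, 4, 5, 7, 8, 11, 12}) = 6
G(35) = mex({0, 1, 2, 3, 4, 5, 6, 8, 9, 10, 11}) = 7
G(36) = mex({0, 1, 2, 3, 5, 6, 7, 9, 10}) = 4
G(37) = mex({0, 2, 3, 4, 6, 7, 9, 10, 11, 12}) = 1
G(38) = mex({0, 1, 3, 4, 5, 6, 7, 9, 10, 11, 12}) = 2
G(39) = mex({0, 1, 2, 4, 5, 6, 7, 9, 10, 12, 14}) = 3
G(40) = mex({0, 2, 3, 4, 6, 7, 11, 12, 14}) = 1
G(41) = mex({0, 1, 2, 3, 5, 6, 7, 9, 10, 11, 12}) = 4
G(42) = mex({0, 1, 2, 3, 4, 5, 6, 9, 10}) = 7
G(43) = mex({0, 1, 3, 4, 5, 7, 9, 10, 12, 15}) = 2
G(44) = mex({0, 2, 3, 4, 5, 6, 7, 9, 10, 12, 15}) = 1
G(45) = mex({0, 1, 2, 3, 4, 5, 6, 7, 9, 10, 12, 14}) = 8
G(46) = mex({0, 1, 3, 4, 5, 7, 8, 11, 12, 14}) = 2
G(47) = mex({0, 1, 2, 3, 4, 5, 6, 8, 9, 10, 11, 12}) = 7
G(48) = mex({0, 1, 2, 3, 5, 6, 7, 9, 10}) = 4
G(49) = mex({0, 2, 3, 4, 6, 7, 9, 10, 11, 12, 15}) = 1
G(50) = mex({0, 1, 4, 5, 6, 7, 9, 11, 12, 14, 15}) = 2
Therefore G(50) = 2.

2


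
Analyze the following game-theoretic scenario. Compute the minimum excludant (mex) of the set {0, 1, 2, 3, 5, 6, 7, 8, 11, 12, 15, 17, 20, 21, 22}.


Set = {0, 1, 2, 3, 5, 6, 7, 8, 11, 12, 15, 17, 20, 21, 22}
0 is in the set.
1 is in the set.
2 is in the set.
3 is in the set.
4 is NOT in the set. This is the mex.
mex = 4

4


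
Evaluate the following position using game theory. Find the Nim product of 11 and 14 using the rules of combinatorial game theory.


Nim multiplication is bilinear over XOR: (u XOR v) * w = (u*w) XOR (v*w).
So we split each operand into its bit components and XOR the pairwise Nim products.
11 = 1 + 2 + 8 (as XOR of powers of 2).
14 = 2 + 4 + 8 (as XOR of powers of 2).
Using the standard Nim-product table on single bits:
  2*2 = 3,   2*4 = 8,   2*8 = 12,
  4*4 = 6,   4*8 = 11,  8*8 = 13,
and  1*x = x (identity), k*l = l*k (commutative).
Pairwise Nim products:
  1 * 2 = 2
  1 * 4 = 4
  1 * 8 = 8
  2 * 2 = 3
  2 * 4 = 8
  2 * 8 = 12
  8 * 2 = 12
  8 * 4 = 11
  8 * 8 = 13
XOR them: 2 XOR 4 XOR 8 XOR 3 XOR 8 XOR 12 XOR 12 XOR 11 XOR 13 = 3.
Result: 11 * 14 = 3 (in Nim).

3


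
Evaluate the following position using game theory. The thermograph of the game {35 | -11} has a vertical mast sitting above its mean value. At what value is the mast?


Game = {35 | -11}, a switch {a | b} with numbers a > b.
Its thermograph has left wall a - t and right wall b + t, which meet at t = (a - b)/2, where both equal (a + b)/2. So the mast (mean value) is at (a + b)/2.
Mean = (35 + (-11))/2 = 24/2 = 12

12


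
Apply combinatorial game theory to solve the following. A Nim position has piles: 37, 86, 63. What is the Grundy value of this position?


We need the XOR (exclusive or) of all pile sizes.
After XOR-ing pile 1 (size 37): 0 XOR 37 = 37
After XOR-ing pile 2 (size 86): 37 XOR 86 = 115
After XOR-ing pile 3 (size 63): 115 XOR 63 = 76
The Nim-value of this position is 76.

76
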